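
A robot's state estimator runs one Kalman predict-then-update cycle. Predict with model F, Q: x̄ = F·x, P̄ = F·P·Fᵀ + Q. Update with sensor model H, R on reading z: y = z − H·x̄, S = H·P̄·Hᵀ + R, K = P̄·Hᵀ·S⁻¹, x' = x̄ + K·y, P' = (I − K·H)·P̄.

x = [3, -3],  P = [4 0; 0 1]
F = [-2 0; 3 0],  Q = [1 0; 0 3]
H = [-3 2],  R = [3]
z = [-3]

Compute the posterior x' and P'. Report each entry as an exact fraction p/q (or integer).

x̄ = F·x = [-6, 9]
P̄ = F·P·Fᵀ + Q = [17 -24; -24 39]
y = z − H·x̄ = [-39]
S = H·P̄·Hᵀ + R = [600]
K = P̄·Hᵀ·S⁻¹ = [-33/200; 1/4]
x' = x̄ + K·y = [87/200, -3/4]
P' = (I − K·H)·P̄ = [133/200 3/4; 3/4 3/2]

x' = [87/200, -3/4]
P' = [133/200 3/4; 3/4 3/2]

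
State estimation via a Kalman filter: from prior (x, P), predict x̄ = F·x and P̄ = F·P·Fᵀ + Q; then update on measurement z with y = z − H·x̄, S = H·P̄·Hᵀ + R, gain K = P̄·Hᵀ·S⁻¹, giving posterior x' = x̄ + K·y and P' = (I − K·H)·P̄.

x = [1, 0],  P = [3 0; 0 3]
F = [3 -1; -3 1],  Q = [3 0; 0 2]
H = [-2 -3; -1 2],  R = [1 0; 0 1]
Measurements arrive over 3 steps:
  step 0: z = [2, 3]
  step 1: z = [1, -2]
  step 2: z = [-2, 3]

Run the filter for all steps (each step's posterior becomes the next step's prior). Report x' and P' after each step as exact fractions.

step 0: x' = [-2385/1331, 751/1331], P' = [687/2662 -109/1331; -109/1331 406/3993]
step 1: x' = [971513/2873657, -4888270/8620971], P' = [727892/2873657 -226883/2873657; -226883/2873657 860962/8620971]
step 2: x' = [-485676187/764093413, 827865401/764093413], P' = [773920897/3056373652 -60288337/764093413; -60288337/764093413 228854378/2292280239]

step 0: x̄ = F·x = [3, -3]
step 0: P̄ = F·P·Fᵀ + Q = [33 -30; -30 32]
step 0: y = z − H·x̄ = [-1, 12]
step 0: S = H·P̄·Hᵀ + R = [61 -96; -96 282]
step 0: K = P̄·Hᵀ·S⁻¹ = [-360/1331 -1123/2662; -188/1331 1139/3993]
step 0: x' = x̄ + K·y = [-2385/1331, 751/1331]
step 0: P' = (I − K·H)·P̄ = [687/2662 -109/1331; -109/1331 406/3993]
step 1: x̄ = F·x = [-7906/1331, 7906/1331]
step 1: P̄ = F·P·Fᵀ + Q = [47243/7986 -23285/7986; -23285/7986 39257/7986]
step 1: y = z − H·x̄ = [9237/1331, -26380/1331]
step 1: S = H·P̄·Hᵀ + R = [270851/7986 -39257/2662; -39257/2662 101799/2662]
step 1: K = P̄·Hᵀ·S⁻¹ = [-775135/2873657 -1181658/2873657; -407196/2873657 2402573/8620971]
step 1: x' = x̄ + K·y = [971513/2873657, -4888270/8620971]
step 1: P' = (I − K·H)·P̄ = [727892/2873657 -226883/2873657; -226883/2873657 860962/8620971]
step 2: x̄ = F·x = [13631887/8620971, -13631887/8620971]
step 2: P̄ = F·P·Fᵀ + Q = [50460853/8620971 -24597940/8620971; -24597940/8620971 41839882/8620971]
step 2: y = z − H·x̄ = [-30873829/8620971, 22252858/2873657]
step 2: S = H·P̄·Hᵀ + R = [291848041/8620971 -41839882/2873657; -41839882/2873657 108277704/2873657]
step 2: K = P̄·Hᵀ·S⁻¹ = [-412190875/1528186826 -1256227593/3056373652; -108277704/764093413 638573767/2292280239]
step 2: x' = x̄ + K·y = [-485676187/764093413, 827865401/764093413]
step 2: P' = (I − K·H)·P̄ = [773920897/3056373652 -60288337/764093413; -60288337/764093413 228854378/2292280239]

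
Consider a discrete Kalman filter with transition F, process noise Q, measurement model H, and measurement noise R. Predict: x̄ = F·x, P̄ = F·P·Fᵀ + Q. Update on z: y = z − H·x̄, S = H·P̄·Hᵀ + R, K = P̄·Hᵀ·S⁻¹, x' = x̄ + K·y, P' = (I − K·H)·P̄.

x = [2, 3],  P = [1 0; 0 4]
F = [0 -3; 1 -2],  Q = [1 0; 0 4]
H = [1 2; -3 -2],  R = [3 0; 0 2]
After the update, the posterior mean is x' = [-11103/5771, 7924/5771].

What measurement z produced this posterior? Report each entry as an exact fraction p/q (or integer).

z = [1, 3]

x̄ = F·x = [-9, -4]
P̄ = F·P·Fᵀ + Q = [37 24; 24 21]
S = H·P̄·Hᵀ + R = [220 -387; -387 707]
K = P̄·Hᵀ·S⁻¹ = [-1438/5771 -2085/5771; 2544/5771 462/5771]
x' − x̄ = [40836/5771, 31008/5771] = K·y
y = (KᵀK)⁻¹·Kᵀ·(x' − x̄) = [18, -32]
z = y + H·x̄ = [18, -32] + [-17, 35] = [1, 3]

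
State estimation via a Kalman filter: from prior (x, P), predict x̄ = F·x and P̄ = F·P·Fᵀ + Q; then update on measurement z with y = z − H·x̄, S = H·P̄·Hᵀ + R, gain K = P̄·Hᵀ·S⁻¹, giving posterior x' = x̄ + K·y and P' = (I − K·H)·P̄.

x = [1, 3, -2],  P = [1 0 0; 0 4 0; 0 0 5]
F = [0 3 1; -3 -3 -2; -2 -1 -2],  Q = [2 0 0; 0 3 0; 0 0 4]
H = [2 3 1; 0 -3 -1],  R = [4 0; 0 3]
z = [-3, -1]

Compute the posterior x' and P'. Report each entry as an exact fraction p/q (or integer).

x̄ = F·x = [7, -8, -1]
P̄ = F·P·Fᵀ + Q = [43 -46 -22; -46 68 38; -22 38 32]
y = z − H·x̄ = [8, -26]
S = H·P̄·Hᵀ + R = [408 -552; -552 875]
K = P̄·Hᵀ·S⁻¹ = [11785/26148 1018/2179; -389/8716 -664/2179; 1443/8716 -136/2179]
x' = x̄ + K·y = [-10075/6537, -946/2179, 4243/2179]
P' = (I − K·H)·P̄ = [20947/13074 -2381/4358 1035/4358; -2381/4358 4143/4358 -8445/4358; 1035/4358 -8445/4358 26151/4358]

x' = [-10075/6537, -946/2179, 4243/2179]
P' = [20947/13074 -2381/4358 1035/4358; -2381/4358 4143/4358 -8445/4358; 1035/4358 -8445/4358 26151/4358]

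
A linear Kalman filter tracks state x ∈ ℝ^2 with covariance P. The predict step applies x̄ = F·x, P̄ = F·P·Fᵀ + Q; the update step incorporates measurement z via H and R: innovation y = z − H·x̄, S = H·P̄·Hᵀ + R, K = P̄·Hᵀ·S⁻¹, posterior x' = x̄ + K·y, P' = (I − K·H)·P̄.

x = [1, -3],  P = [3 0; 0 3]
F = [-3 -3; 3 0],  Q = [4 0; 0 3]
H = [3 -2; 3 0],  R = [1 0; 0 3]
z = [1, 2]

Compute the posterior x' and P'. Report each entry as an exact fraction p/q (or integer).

x̄ = F·x = [6, 3]
P̄ = F·P·Fᵀ + Q = [58 -27; -27 30]
y = z − H·x̄ = [-11, -16]
S = H·P̄·Hᵀ + R = [967 684; 684 525]
K = P̄·Hᵀ·S⁻¹ = [228/13273 4102/13273; -6207/13273 6039/13273]
x' = x̄ + K·y = [11498/13273, 11472/13273]
P' = (I − K·H)·P̄ = [4102/13273 6039/13273; 6039/13273 12162/13273]

x' = [11498/13273, 11472/13273]
P' = [4102/13273 6039/13273; 6039/13273 12162/13273]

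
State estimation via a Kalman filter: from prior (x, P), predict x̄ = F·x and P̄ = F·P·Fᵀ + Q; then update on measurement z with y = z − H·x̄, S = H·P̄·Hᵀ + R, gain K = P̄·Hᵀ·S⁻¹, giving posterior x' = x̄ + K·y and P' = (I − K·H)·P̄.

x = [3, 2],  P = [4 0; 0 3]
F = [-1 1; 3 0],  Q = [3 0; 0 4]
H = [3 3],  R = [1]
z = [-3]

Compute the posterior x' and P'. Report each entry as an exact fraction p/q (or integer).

x̄ = F·x = [-1, 9]
P̄ = F·P·Fᵀ + Q = [10 -12; -12 40]
y = z − H·x̄ = [-27]
S = H·P̄·Hᵀ + R = [235]
K = P̄·Hᵀ·S⁻¹ = [-6/235; 84/235]
x' = x̄ + K·y = [-73/235, -153/235]
P' = (I − K·H)·P̄ = [2314/235 -2316/235; -2316/235 2344/235]

x' = [-73/235, -153/235]
P' = [2314/235 -2316/235; -2316/235 2344/235]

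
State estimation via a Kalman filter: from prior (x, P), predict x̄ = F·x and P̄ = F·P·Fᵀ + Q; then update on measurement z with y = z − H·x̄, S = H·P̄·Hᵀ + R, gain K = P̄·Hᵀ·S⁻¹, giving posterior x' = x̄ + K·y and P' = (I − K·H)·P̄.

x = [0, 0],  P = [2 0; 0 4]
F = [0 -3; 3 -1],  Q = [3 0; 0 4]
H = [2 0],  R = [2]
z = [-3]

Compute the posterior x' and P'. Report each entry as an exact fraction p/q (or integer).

x' = [-117/79, -36/79]
P' = [39/79 12/79; 12/79 1766/79]

x̄ = F·x = [0, 0]
P̄ = F·P·Fᵀ + Q = [39 12; 12 26]
y = z − H·x̄ = [-3]
S = H·P̄·Hᵀ + R = [158]
K = P̄·Hᵀ·S⁻¹ = [39/79; 12/79]
x' = x̄ + K·y = [-117/79, -36/79]
P' = (I − K·H)·P̄ = [39/79 12/79; 12/79 1766/79]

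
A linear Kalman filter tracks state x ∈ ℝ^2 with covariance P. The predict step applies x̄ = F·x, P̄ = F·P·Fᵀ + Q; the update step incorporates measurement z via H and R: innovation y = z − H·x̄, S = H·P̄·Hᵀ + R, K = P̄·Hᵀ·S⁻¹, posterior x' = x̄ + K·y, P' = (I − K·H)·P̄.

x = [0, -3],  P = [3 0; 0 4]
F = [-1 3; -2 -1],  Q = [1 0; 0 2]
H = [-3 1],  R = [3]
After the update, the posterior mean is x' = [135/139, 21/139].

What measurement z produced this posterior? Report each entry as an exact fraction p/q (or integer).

z = [-3]

x̄ = F·x = [-9, 3]
P̄ = F·P·Fᵀ + Q = [40 -6; -6 18]
S = H·P̄·Hᵀ + R = [417]
K = P̄·Hᵀ·S⁻¹ = [-42/139; 12/139]
x' − x̄ = [1386/139, -396/139] = K·y
y = (KᵀK)⁻¹·Kᵀ·(x' − x̄) = [-33]
z = y + H·x̄ = [-33] + [30] = [-3]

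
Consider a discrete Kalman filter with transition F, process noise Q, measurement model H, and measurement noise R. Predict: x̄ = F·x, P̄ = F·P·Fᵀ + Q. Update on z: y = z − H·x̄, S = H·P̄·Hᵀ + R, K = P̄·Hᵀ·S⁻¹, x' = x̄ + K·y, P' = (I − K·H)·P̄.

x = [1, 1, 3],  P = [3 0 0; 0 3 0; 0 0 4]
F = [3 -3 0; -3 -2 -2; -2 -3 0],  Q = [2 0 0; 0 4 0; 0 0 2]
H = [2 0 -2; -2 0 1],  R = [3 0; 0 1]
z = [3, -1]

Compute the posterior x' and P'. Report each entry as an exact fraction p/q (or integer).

x' = [-3162/4933, -40349/4933, -11013/4933]
P' = [15673/9866 8046/4933 22177/9866; 8046/4933 119165/4933 13365/4933; 22177/9866 13365/4933 35563/9866]

x̄ = F·x = [0, -11, -5]
P̄ = F·P·Fᵀ + Q = [56 -9 9; -9 59 36; 9 36 41]
y = z − H·x̄ = [-7, 4]
S = H·P̄·Hᵀ + R = [319 -252; -252 230]
K = P̄·Hᵀ·S⁻¹ = [-2168/4933 -9169/9866; -3546/4933 -2727/4933; -4462/4933 -8791/9866]
x' = x̄ + K·y = [-3162/4933, -40349/4933, -11013/4933]
P' = (I − K·H)·P̄ = [15673/9866 8046/4933 22177/9866; 8046/4933 119165/4933 13365/4933; 22177/9866 13365/4933 35563/9866]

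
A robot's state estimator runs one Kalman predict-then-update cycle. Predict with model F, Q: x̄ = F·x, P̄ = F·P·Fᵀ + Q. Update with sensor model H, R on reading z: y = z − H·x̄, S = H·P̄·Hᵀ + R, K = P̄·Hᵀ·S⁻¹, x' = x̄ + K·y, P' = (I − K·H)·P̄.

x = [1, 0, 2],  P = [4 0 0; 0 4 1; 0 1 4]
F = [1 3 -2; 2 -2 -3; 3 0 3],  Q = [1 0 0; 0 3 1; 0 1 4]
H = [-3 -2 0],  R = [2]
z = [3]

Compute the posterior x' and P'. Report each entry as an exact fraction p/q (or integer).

x' = [-351/775, -26/31, 6373/775]
P' = [14994/775 -894/31 3738/775; -894/31 1348/31 -226/31; 3738/775 -226/31 57051/775]

x̄ = F·x = [-3, -4, 9]
P̄ = F·P·Fᵀ + Q = [45 3 -3; 3 83 -17; -3 -17 76]
y = z − H·x̄ = [-14]
S = H·P̄·Hᵀ + R = [775]
K = P̄·Hᵀ·S⁻¹ = [-141/775; -7/31; 43/775]
x' = x̄ + K·y = [-351/775, -26/31, 6373/775]
P' = (I − K·H)·P̄ = [14994/775 -894/31 3738/775; -894/31 1348/31 -226/31; 3738/775 -226/31 57051/775]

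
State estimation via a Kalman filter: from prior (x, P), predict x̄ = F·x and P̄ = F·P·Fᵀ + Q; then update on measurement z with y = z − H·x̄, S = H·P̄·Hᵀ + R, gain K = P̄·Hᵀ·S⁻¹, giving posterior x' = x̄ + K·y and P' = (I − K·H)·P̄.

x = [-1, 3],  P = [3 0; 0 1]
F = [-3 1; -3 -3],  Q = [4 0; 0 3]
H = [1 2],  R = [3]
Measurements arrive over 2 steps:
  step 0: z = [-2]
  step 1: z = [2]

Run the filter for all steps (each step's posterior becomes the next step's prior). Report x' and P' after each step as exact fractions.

step 0: x̄ = F·x = [6, -6]
step 0: P̄ = F·P·Fᵀ + Q = [32 24; 24 39]
step 0: y = z − H·x̄ = [4]
step 0: S = H·P̄·Hᵀ + R = [287]
step 0: K = P̄·Hᵀ·S⁻¹ = [80/287; 102/287]
step 0: x' = x̄ + K·y = [2042/287, -1314/287]
step 0: P' = (I − K·H)·P̄ = [2784/287 -1272/287; -1272/287 789/287]
step 1: x̄ = F·x = [-7440/287, -312/41]
step 1: P̄ = F·P·Fᵀ + Q = [34625/287 2151/41; 2151/41 1446/41]
step 1: y = z − H·x̄ = [302/7]
step 1: S = H·P̄·Hᵀ + R = [3322/7]
step 1: K = P̄·Hᵀ·S⁻¹ = [1579/3322; 861/3322]
step 1: x' = x̄ + K·y = [-2443/451, 1611/451]
step 1: P' = (I − K·H)·P̄ = [1828767/136202 -817275/136202; -817275/136202 461589/136202]

step 0: x' = [2042/287, -1314/287], P' = [2784/287 -1272/287; -1272/287 789/287]
step 1: x' = [-2443/451, 1611/451], P' = [1828767/136202 -817275/136202; -817275/136202 461589/136202]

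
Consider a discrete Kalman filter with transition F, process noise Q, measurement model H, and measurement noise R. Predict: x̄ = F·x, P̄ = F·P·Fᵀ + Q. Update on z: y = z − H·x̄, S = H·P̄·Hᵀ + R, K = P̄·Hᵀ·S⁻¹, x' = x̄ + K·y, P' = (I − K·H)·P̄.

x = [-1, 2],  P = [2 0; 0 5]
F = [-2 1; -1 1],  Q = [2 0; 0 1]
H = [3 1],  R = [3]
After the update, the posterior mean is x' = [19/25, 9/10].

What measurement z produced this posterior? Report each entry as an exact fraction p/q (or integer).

x̄ = F·x = [4, 3]
P̄ = F·P·Fᵀ + Q = [15 9; 9 8]
S = H·P̄·Hᵀ + R = [200]
K = P̄·Hᵀ·S⁻¹ = [27/100; 7/40]
x' − x̄ = [-81/25, -21/10] = K·y
y = (KᵀK)⁻¹·Kᵀ·(x' − x̄) = [-12]
z = y + H·x̄ = [-12] + [15] = [3]

z = [3]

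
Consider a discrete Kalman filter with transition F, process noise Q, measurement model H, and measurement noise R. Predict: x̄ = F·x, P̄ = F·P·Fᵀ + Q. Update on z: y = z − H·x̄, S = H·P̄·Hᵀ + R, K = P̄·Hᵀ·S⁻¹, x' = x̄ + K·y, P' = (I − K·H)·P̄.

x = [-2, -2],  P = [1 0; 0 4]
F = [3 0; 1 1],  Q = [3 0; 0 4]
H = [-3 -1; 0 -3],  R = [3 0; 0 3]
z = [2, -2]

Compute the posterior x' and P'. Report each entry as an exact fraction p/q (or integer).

x̄ = F·x = [-6, -4]
P̄ = F·P·Fᵀ + Q = [12 3; 3 9]
y = z − H·x̄ = [-20, -14]
S = H·P̄·Hᵀ + R = [138 54; 54 84]
K = P̄·Hᵀ·S⁻¹ = [-155/482 24/241; -3/482 -153/482]
x' = x̄ + K·y = [-232/241, 137/241]
P' = (I − K·H)·P̄ = [171/482 -24/241; -24/241 153/482]

x' = [-232/241, 137/241]
P' = [171/482 -24/241; -24/241 153/482]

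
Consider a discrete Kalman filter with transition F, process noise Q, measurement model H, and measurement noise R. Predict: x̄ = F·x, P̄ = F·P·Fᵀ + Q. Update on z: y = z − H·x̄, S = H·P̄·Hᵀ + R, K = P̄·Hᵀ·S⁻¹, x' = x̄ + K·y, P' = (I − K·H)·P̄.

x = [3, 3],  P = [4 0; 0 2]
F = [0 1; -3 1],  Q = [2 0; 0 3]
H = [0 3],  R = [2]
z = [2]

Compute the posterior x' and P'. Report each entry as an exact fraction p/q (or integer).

x' = [1233/371, 234/371]
P' = [1448/371 4/371; 4/371 82/371]

x̄ = F·x = [3, -6]
P̄ = F·P·Fᵀ + Q = [4 2; 2 41]
y = z − H·x̄ = [20]
S = H·P̄·Hᵀ + R = [371]
K = P̄·Hᵀ·S⁻¹ = [6/371; 123/371]
x' = x̄ + K·y = [1233/371, 234/371]
P' = (I − K·H)·P̄ = [1448/371 4/371; 4/371 82/371]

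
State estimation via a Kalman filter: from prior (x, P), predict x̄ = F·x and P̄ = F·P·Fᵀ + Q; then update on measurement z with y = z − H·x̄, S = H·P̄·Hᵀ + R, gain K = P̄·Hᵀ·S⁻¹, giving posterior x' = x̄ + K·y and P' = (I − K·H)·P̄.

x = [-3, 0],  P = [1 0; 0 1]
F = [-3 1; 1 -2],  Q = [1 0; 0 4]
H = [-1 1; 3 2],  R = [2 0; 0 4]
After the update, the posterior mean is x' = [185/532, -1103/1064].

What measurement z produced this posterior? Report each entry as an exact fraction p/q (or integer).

z = [-1, -2]

x̄ = F·x = [9, -3]
P̄ = F·P·Fᵀ + Q = [11 -5; -5 9]
S = H·P̄·Hᵀ + R = [32 -20; -20 79]
K = P̄·Hᵀ·S⁻¹ = [-201/532 26/133; 583/1064 47/266]
x' − x̄ = [-4603/532, 2089/1064] = K·y
y = (KᵀK)⁻¹·Kᵀ·(x' − x̄) = [11, -23]
z = y + H·x̄ = [11, -23] + [-12, 21] = [-1, -2]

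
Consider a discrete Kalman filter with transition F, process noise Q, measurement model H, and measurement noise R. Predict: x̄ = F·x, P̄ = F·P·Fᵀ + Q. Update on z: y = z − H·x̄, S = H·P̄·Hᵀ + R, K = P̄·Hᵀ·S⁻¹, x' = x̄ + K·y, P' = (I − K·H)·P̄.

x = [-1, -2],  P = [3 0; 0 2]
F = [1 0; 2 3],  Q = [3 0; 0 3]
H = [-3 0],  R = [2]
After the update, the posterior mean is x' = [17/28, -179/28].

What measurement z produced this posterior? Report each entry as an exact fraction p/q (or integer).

x̄ = F·x = [-1, -8]
P̄ = F·P·Fᵀ + Q = [6 6; 6 33]
S = H·P̄·Hᵀ + R = [56]
K = P̄·Hᵀ·S⁻¹ = [-9/28; -9/28]
x' − x̄ = [45/28, 45/28] = K·y
y = (KᵀK)⁻¹·Kᵀ·(x' − x̄) = [-5]
z = y + H·x̄ = [-5] + [3] = [-2]

z = [-2]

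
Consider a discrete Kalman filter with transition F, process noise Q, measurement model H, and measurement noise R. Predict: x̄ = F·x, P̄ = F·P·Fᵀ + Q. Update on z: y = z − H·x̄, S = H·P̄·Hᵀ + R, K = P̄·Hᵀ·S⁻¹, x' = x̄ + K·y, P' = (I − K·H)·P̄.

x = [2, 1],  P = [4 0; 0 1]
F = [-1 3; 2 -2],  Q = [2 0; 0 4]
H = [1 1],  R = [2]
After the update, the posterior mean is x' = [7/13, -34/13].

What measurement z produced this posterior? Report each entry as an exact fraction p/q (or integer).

x̄ = F·x = [1, 2]
P̄ = F·P·Fᵀ + Q = [15 -14; -14 24]
S = H·P̄·Hᵀ + R = [13]
K = P̄·Hᵀ·S⁻¹ = [1/13; 10/13]
x' − x̄ = [-6/13, -60/13] = K·y
y = (KᵀK)⁻¹·Kᵀ·(x' − x̄) = [-6]
z = y + H·x̄ = [-6] + [3] = [-3]

z = [-3]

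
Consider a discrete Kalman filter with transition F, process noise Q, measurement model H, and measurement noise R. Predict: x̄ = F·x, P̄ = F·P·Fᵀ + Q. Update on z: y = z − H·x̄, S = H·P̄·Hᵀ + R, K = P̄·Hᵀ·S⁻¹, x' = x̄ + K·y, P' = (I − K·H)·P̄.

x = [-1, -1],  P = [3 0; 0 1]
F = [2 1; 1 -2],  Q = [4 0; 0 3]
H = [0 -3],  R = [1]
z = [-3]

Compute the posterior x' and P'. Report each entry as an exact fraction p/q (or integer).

x̄ = F·x = [-3, 1]
P̄ = F·P·Fᵀ + Q = [17 4; 4 10]
y = z − H·x̄ = [0]
S = H·P̄·Hᵀ + R = [91]
K = P̄·Hᵀ·S⁻¹ = [-12/91; -30/91]
x' = x̄ + K·y = [-3, 1]
P' = (I − K·H)·P̄ = [1403/91 4/91; 4/91 10/91]

x' = [-3, 1]
P' = [1403/91 4/91; 4/91 10/91]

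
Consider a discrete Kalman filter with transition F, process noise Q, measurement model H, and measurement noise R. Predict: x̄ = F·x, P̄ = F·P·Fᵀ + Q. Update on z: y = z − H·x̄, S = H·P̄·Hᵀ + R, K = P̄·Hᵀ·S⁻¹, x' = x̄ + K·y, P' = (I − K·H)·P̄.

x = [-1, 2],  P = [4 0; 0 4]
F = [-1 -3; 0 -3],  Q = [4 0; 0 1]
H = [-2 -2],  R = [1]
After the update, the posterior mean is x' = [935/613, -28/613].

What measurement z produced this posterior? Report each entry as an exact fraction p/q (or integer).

z = [-3]

x̄ = F·x = [-5, -6]
P̄ = F·P·Fᵀ + Q = [44 36; 36 37]
S = H·P̄·Hᵀ + R = [613]
K = P̄·Hᵀ·S⁻¹ = [-160/613; -146/613]
x' − x̄ = [4000/613, 3650/613] = K·y
y = (KᵀK)⁻¹·Kᵀ·(x' − x̄) = [-25]
z = y + H·x̄ = [-25] + [22] = [-3]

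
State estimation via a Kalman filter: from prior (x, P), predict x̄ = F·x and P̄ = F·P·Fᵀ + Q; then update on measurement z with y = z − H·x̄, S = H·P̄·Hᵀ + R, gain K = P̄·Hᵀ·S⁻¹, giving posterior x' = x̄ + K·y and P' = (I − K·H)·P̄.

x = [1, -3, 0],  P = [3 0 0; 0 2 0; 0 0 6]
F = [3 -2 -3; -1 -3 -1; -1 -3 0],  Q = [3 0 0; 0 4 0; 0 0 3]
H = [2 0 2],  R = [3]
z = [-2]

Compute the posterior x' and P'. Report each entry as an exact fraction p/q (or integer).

x̄ = F·x = [9, 8, 8]
P̄ = F·P·Fᵀ + Q = [92 21 3; 21 31 21; 3 21 24]
y = z − H·x̄ = [-36]
S = H·P̄·Hᵀ + R = [491]
K = P̄·Hᵀ·S⁻¹ = [190/491; 84/491; 54/491]
x' = x̄ + K·y = [-2421/491, 904/491, 1984/491]
P' = (I − K·H)·P̄ = [9072/491 -5649/491 -8787/491; -5649/491 8165/491 5775/491; -8787/491 5775/491 8868/491]

x' = [-2421/491, 904/491, 1984/491]
P' = [9072/491 -5649/491 -8787/491; -5649/491 8165/491 5775/491; -8787/491 5775/491 8868/491]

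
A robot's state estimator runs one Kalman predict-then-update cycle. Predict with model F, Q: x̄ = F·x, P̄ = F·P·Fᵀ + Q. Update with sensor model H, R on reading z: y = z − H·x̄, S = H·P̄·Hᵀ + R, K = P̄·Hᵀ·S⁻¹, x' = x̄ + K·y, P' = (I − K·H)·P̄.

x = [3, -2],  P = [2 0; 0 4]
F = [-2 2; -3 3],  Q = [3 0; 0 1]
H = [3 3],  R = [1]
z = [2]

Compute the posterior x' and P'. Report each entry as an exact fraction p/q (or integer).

x' = [683/1387, 216/1387]
P' = [1728/1387 -1665/1387; -1665/1387 1756/1387]

x̄ = F·x = [-10, -15]
P̄ = F·P·Fᵀ + Q = [27 36; 36 55]
y = z − H·x̄ = [77]
S = H·P̄·Hᵀ + R = [1387]
K = P̄·Hᵀ·S⁻¹ = [189/1387; 273/1387]
x' = x̄ + K·y = [683/1387, 216/1387]
P' = (I − K·H)·P̄ = [1728/1387 -1665/1387; -1665/1387 1756/1387]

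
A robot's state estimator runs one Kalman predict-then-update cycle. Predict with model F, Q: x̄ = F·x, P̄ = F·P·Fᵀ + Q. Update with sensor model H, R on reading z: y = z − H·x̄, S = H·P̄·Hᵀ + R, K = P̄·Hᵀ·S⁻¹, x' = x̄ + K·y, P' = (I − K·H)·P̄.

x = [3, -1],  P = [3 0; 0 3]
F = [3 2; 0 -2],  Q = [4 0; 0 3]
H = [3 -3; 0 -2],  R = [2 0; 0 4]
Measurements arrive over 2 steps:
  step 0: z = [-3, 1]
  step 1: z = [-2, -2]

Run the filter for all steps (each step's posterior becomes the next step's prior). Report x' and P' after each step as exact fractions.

step 0: x' = [-8567/10558, 1337/10558], P' = [5597/5279 4485/5279; 4485/5279 4539/5279]
step 1: x' = [-3559531/14677346, 6819793/14677346], P' = [6216931/7338673 4761687/7338673; 4761687/7338673 4919805/7338673]

step 0: x̄ = F·x = [7, 2]
step 0: P̄ = F·P·Fᵀ + Q = [43 -12; -12 15]
step 0: y = z − H·x̄ = [-18, 5]
step 0: S = H·P̄·Hᵀ + R = [740 162; 162 64]
step 0: K = P̄·Hᵀ·S⁻¹ = [1668/5279 -4485/10558; -81/5279 -4539/10558]
step 0: x' = x̄ + K·y = [-8567/10558, 1337/10558]
step 0: P' = (I − K·H)·P̄ = [5597/5279 4485/5279; 4485/5279 4539/5279]
step 1: x̄ = F·x = [-23027/10558, -1337/5279]
step 1: P̄ = F·P·Fᵀ + Q = [143465/5279 -45066/5279; -45066/5279 33993/5279]
step 1: y = z − H·x̄ = [39943/10558, -13232/5279]
step 1: S = H·P̄·Hᵀ + R = [2418868/5279 474354/5279; 474354/5279 157088/5279]
step 1: K = P̄·Hᵀ·S⁻¹ = [2182866/7338673 -4761687/14677346; -237177/7338673 -4919805/14677346]
step 1: x' = x̄ + K·y = [-3559531/14677346, 6819793/14677346]
step 1: P' = (I − K·H)·P̄ = [6216931/7338673 4761687/7338673; 4761687/7338673 4919805/7338673]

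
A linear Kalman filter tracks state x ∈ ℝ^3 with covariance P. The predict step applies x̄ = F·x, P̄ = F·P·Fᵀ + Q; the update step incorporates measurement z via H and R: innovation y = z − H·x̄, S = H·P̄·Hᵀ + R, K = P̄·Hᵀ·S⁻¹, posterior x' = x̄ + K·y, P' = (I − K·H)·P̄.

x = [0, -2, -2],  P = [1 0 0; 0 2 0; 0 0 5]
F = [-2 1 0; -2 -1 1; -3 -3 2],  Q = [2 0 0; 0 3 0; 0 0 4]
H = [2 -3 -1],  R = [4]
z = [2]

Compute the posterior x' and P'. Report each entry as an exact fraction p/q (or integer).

x̄ = F·x = [-2, 0, 2]
P̄ = F·P·Fᵀ + Q = [8 2 0; 2 14 22; 0 22 51]
y = z − H·x̄ = [8]
S = H·P̄·Hᵀ + R = [321]
K = P̄·Hᵀ·S⁻¹ = [10/321; -20/107; -39/107]
x' = x̄ + K·y = [-562/321, -160/107, -98/107]
P' = (I − K·H)·P̄ = [2468/321 414/107 390/107; 414/107 298/107 14/107; 390/107 14/107 894/107]

x' = [-562/321, -160/107, -98/107]
P' = [2468/321 414/107 390/107; 414/107 298/107 14/107; 390/107 14/107 894/107]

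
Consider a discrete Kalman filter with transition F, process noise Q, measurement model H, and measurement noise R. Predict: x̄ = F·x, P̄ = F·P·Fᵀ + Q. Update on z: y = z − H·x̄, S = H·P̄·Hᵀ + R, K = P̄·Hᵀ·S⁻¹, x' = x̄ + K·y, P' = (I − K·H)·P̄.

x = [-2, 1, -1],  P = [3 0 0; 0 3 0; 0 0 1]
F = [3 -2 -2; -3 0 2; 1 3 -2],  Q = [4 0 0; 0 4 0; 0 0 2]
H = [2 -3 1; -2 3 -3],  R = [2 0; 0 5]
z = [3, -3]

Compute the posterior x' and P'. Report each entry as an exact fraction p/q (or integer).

x̄ = F·x = [-6, 4, 3]
P̄ = F·P·Fᵀ + Q = [47 -31 -5; -31 35 -13; -5 -13 36]
y = z − H·x̄ = [24, -18]
S = H·P̄·Hᵀ + R = [971 -1099; -1099 1378]
K = P̄·Hᵀ·S⁻¹ = [61768/130237 33006/130237; -21646/130237 2206/130237; -60993/130237 -61592/130237]
x' = x̄ + K·y = [106902/130237, -38264/130237, 35535/130237]
P' = (I − K·H)·P̄ = [556395/130237 281657/130237 -144283/130237; 281657/130237 207579/130237 16131/130237; -144283/130237 16131/130237 214973/130237]

x' = [106902/130237, -38264/130237, 35535/130237]
P' = [556395/130237 281657/130237 -144283/130237; 281657/130237 207579/130237 16131/130237; -144283/130237 16131/130237 214973/130237]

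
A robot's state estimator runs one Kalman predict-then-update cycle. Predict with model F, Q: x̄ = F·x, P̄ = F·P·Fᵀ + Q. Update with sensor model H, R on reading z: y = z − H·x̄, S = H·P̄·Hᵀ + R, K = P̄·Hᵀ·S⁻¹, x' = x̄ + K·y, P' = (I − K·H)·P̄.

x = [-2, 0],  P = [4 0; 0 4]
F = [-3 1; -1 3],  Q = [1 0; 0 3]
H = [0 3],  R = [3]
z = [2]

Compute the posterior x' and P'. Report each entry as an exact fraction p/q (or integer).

x' = [342/65, 44/65]
P' = [1801/65 12/65; 12/65 43/130]

x̄ = F·x = [6, 2]
P̄ = F·P·Fᵀ + Q = [41 24; 24 43]
y = z − H·x̄ = [-4]
S = H·P̄·Hᵀ + R = [390]
K = P̄·Hᵀ·S⁻¹ = [12/65; 43/130]
x' = x̄ + K·y = [342/65, 44/65]
P' = (I − K·H)·P̄ = [1801/65 12/65; 12/65 43/130]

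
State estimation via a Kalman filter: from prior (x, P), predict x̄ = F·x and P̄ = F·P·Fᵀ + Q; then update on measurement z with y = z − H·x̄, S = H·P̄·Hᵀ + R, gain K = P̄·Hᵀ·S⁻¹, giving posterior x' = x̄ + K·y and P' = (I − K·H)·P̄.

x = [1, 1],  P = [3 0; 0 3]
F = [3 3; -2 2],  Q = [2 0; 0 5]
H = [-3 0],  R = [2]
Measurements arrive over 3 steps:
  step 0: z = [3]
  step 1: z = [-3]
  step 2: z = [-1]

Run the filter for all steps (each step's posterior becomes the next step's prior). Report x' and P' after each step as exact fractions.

step 0: x̄ = F·x = [6, 0]
step 0: P̄ = F·P·Fᵀ + Q = [56 0; 0 29]
step 0: y = z − H·x̄ = [21]
step 0: S = H·P̄·Hᵀ + R = [506]
step 0: K = P̄·Hᵀ·S⁻¹ = [-84/253; 0]
step 0: x' = x̄ + K·y = [-246/253, 0]
step 0: P' = (I − K·H)·P̄ = [56/253 0; 0 29]
step 1: x̄ = F·x = [-738/253, 492/253]
step 1: P̄ = F·P·Fᵀ + Q = [67043/253 43686/253; 43686/253 30837/253]
step 1: y = z − H·x̄ = [-2973/253]
step 1: S = H·P̄·Hᵀ + R = [603893/253]
step 1: K = P̄·Hᵀ·S⁻¹ = [-201129/603893; -131058/603893]
step 1: x' = x̄ + K·y = [601911/603893, 2714430/603893]
step 1: P' = (I − K·H)·P̄ = [134086/603893 87372/603893; 87372/603893 5715609/603893]
step 2: x̄ = F·x = [9949023/603893, 4225038/603893]
step 2: P̄ = F·P·Fᵀ + Q = [55427737/603893 33489138/603893; 33489138/603893 25719269/603893]
step 2: y = z − H·x̄ = [29243176/603893]
step 2: S = H·P̄·Hᵀ + R = [500057419/603893]
step 2: K = P̄·Hᵀ·S⁻¹ = [-166283211/500057419; -100467414/500057419]
step 2: x' = x̄ + K·y = [186181257/500057419, -1366508094/500057419]
step 2: P' = (I − K·H)·P̄ = [110855474/500057419 66978276/500057419; 66978276/500057419 4582616455/500057419]

step 0: x' = [-246/253, 0], P' = [56/253 0; 0 29]
step 1: x' = [601911/603893, 2714430/603893], P' = [134086/603893 87372/603893; 87372/603893 5715609/603893]
step 2: x' = [186181257/500057419, -1366508094/500057419], P' = [110855474/500057419 66978276/500057419; 66978276/500057419 4582616455/500057419]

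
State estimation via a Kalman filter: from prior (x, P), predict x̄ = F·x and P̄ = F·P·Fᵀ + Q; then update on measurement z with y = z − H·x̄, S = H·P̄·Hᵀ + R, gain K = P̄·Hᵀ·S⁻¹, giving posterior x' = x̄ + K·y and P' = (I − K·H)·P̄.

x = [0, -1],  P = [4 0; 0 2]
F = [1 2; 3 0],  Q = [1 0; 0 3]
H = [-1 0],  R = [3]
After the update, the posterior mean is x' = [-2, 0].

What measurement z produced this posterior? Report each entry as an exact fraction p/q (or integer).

x̄ = F·x = [-2, 0]
P̄ = F·P·Fᵀ + Q = [13 12; 12 39]
S = H·P̄·Hᵀ + R = [16]
K = P̄·Hᵀ·S⁻¹ = [-13/16; -3/4]
x' − x̄ = [0, 0] = K·y
y = (KᵀK)⁻¹·Kᵀ·(x' − x̄) = [0]
z = y + H·x̄ = [0] + [2] = [2]

z = [2]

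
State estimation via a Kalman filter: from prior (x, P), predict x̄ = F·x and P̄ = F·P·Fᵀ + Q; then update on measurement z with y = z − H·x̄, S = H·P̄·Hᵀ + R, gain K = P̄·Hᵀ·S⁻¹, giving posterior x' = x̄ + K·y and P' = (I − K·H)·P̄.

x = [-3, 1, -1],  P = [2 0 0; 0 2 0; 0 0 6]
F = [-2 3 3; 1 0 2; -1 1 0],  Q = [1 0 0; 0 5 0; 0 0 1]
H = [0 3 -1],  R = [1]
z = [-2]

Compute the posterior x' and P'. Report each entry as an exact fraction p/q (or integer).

x̄ = F·x = [6, -5, 4]
P̄ = F·P·Fᵀ + Q = [81 32 10; 32 31 -2; 10 -2 5]
y = z − H·x̄ = [17]
S = H·P̄·Hᵀ + R = [297]
K = P̄·Hᵀ·S⁻¹ = [86/297; 95/297; -1/27]
x' = x̄ + K·y = [3244/297, 130/297, 91/27]
P' = (I − K·H)·P̄ = [16661/297 1334/297 356/27; 1334/297 182/297 41/27; 356/27 41/27 124/27]

x' = [3244/297, 130/297, 91/27]
P' = [16661/297 1334/297 356/27; 1334/297 182/297 41/27; 356/27 41/27 124/27]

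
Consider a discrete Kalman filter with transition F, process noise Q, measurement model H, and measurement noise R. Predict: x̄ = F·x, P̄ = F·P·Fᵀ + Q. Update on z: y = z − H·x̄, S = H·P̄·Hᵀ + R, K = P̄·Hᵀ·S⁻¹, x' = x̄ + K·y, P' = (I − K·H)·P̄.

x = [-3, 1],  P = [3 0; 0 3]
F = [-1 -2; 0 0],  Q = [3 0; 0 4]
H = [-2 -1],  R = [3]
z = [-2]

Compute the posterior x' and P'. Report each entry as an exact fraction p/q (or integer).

x' = [1, 0]
P' = [126/79 -144/79; -144/79 300/79]

x̄ = F·x = [1, 0]
P̄ = F·P·Fᵀ + Q = [18 0; 0 4]
y = z − H·x̄ = [0]
S = H·P̄·Hᵀ + R = [79]
K = P̄·Hᵀ·S⁻¹ = [-36/79; -4/79]
x' = x̄ + K·y = [1, 0]
P' = (I − K·H)·P̄ = [126/79 -144/79; -144/79 300/79]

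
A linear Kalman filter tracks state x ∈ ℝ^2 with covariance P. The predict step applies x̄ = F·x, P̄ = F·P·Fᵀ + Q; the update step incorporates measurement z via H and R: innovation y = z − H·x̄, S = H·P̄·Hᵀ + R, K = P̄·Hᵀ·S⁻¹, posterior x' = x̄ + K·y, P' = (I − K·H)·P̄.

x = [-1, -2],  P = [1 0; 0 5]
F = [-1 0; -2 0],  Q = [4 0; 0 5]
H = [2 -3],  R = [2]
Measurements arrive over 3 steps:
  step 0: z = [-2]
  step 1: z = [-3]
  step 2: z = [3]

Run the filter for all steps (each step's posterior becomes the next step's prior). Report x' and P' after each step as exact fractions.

step 0: x̄ = F·x = [1, 2]
step 0: P̄ = F·P·Fᵀ + Q = [5 2; 2 9]
step 0: y = z − H·x̄ = [2]
step 0: S = H·P̄·Hᵀ + R = [79]
step 0: K = P̄·Hᵀ·S⁻¹ = [4/79; -23/79]
step 0: x' = x̄ + K·y = [87/79, 112/79]
step 0: P' = (I − K·H)·P̄ = [379/79 250/79; 250/79 182/79]
step 1: x̄ = F·x = [-87/79, -174/79]
step 1: P̄ = F·P·Fᵀ + Q = [695/79 758/79; 758/79 1911/79]
step 1: y = z − H·x̄ = [-585/79]
step 1: S = H·P̄·Hᵀ + R = [11041/79]
step 1: K = P̄·Hᵀ·S⁻¹ = [-884/11041; -4217/11041]
step 1: x' = x̄ + K·y = [-5613/11041, 6909/11041]
step 1: P' = (I − K·H)·P̄ = [87241/11041 58750/11041; 58750/11041 41978/11041]
step 2: x̄ = F·x = [5613/11041, 11226/11041]
step 2: P̄ = F·P·Fᵀ + Q = [131405/11041 174482/11041; 174482/11041 404169/11041]
step 2: y = z − H·x̄ = [55575/11041]
step 2: S = H·P̄·Hᵀ + R = [2091439/11041]
step 2: K = P̄·Hᵀ·S⁻¹ = [-260636/2091439; -863543/2091439]
step 2: x' = x̄ + K·y = [-248673/2091439, -2220171/2091439]
step 2: P' = (I − K·H)·P̄ = [18738739/2091439 12666250/2091439; 12666250/2091439 9019862/2091439]

step 0: x' = [87/79, 112/79], P' = [379/79 250/79; 250/79 182/79]
step 1: x' = [-5613/11041, 6909/11041], P' = [87241/11041 58750/11041; 58750/11041 41978/11041]
step 2: x' = [-248673/2091439, -2220171/2091439], P' = [18738739/2091439 12666250/2091439; 12666250/2091439 9019862/2091439]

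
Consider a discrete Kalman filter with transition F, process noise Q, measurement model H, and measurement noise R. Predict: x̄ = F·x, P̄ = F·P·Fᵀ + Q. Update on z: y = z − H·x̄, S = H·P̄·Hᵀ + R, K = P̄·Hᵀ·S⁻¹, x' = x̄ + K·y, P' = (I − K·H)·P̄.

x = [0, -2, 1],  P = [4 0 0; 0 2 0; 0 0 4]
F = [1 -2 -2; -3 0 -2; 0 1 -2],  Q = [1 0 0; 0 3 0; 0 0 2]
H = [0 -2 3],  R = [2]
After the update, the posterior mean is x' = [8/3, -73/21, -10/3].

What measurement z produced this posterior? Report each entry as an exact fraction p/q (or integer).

x̄ = F·x = [2, -2, -4]
P̄ = F·P·Fᵀ + Q = [29 4 12; 4 55 16; 12 16 20]
S = H·P̄·Hᵀ + R = [210]
K = P̄·Hᵀ·S⁻¹ = [2/15; -31/105; 2/15]
x' − x̄ = [2/3, -31/21, 2/3] = K·y
y = (KᵀK)⁻¹·Kᵀ·(x' − x̄) = [5]
z = y + H·x̄ = [5] + [-8] = [-3]

z = [-3]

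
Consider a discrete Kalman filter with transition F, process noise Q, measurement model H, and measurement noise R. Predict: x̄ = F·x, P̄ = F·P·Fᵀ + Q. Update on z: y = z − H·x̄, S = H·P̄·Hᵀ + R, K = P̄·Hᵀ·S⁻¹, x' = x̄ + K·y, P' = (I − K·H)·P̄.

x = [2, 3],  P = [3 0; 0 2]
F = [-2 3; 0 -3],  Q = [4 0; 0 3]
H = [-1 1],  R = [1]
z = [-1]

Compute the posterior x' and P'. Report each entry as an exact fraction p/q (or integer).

x' = [-54/23, -321/92]
P' = [106/23 93/23; 93/23 411/92]

x̄ = F·x = [5, -9]
P̄ = F·P·Fᵀ + Q = [34 -18; -18 21]
y = z − H·x̄ = [13]
S = H·P̄·Hᵀ + R = [92]
K = P̄·Hᵀ·S⁻¹ = [-13/23; 39/92]
x' = x̄ + K·y = [-54/23, -321/92]
P' = (I − K·H)·P̄ = [106/23 93/23; 93/23 411/92]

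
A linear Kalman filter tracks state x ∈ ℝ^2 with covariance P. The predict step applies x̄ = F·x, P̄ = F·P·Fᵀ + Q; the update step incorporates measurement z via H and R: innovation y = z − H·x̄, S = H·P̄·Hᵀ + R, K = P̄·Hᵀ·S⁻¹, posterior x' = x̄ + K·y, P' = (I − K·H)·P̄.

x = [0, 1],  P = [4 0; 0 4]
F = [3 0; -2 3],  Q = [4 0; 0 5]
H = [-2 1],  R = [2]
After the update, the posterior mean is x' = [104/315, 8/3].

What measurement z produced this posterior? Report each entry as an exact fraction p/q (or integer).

x̄ = F·x = [0, 3]
P̄ = F·P·Fᵀ + Q = [40 -24; -24 57]
S = H·P̄·Hᵀ + R = [315]
K = P̄·Hᵀ·S⁻¹ = [-104/315; 1/3]
x' − x̄ = [104/315, -1/3] = K·y
y = (KᵀK)⁻¹·Kᵀ·(x' − x̄) = [-1]
z = y + H·x̄ = [-1] + [3] = [2]

z = [2]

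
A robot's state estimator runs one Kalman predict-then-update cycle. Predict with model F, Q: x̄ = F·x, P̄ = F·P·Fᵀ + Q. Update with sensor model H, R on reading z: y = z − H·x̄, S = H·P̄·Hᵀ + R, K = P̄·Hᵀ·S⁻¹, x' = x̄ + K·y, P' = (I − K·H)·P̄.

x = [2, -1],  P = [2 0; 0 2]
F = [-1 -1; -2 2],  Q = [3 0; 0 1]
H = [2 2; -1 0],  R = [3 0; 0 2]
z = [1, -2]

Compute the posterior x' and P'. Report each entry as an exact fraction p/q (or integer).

x̄ = F·x = [-1, -6]
P̄ = F·P·Fᵀ + Q = [7 0; 0 17]
y = z − H·x̄ = [15, -3]
S = H·P̄·Hᵀ + R = [99 -14; -14 9]
K = P̄·Hᵀ·S⁻¹ = [28/695 -497/695; 306/695 476/695]
x' = x̄ + K·y = [1216/695, -1008/695]
P' = (I − K·H)·P̄ = [994/695 -952/695; -952/695 1411/695]

x' = [1216/695, -1008/695]
P' = [994/695 -952/695; -952/695 1411/695]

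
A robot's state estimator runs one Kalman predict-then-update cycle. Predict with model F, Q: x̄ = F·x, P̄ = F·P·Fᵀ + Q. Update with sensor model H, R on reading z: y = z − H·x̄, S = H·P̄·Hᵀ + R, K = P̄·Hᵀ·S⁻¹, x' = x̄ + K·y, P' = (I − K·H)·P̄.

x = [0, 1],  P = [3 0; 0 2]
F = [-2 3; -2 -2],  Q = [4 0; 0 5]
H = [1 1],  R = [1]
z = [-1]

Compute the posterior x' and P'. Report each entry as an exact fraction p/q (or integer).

x' = [28/15, -17/6]
P' = [221/15 -85/6; -85/6 175/12]

x̄ = F·x = [3, -2]
P̄ = F·P·Fᵀ + Q = [34 0; 0 25]
y = z − H·x̄ = [-2]
S = H·P̄·Hᵀ + R = [60]
K = P̄·Hᵀ·S⁻¹ = [17/30; 5/12]
x' = x̄ + K·y = [28/15, -17/6]
P' = (I − K·H)·P̄ = [221/15 -85/6; -85/6 175/12]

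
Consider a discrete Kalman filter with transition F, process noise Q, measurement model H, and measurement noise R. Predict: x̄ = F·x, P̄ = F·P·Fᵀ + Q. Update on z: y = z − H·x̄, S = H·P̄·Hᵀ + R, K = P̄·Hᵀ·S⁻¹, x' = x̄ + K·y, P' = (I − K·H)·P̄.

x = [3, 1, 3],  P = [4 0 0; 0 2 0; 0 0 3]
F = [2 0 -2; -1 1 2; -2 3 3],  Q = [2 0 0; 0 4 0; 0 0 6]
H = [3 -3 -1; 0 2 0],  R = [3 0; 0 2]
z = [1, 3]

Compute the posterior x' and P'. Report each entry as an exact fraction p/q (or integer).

x̄ = F·x = [0, 4, 6]
P̄ = F·P·Fᵀ + Q = [30 -20 -34; -20 22 32; -34 32 67]
y = z − H·x̄ = [19, -5]
S = H·P̄·Hᵀ + R = [1294 -316; -316 90]
K = P̄·Hᵀ·S⁻¹ = [140/593 228/593; -79/4151 1752/4151; -259/1186 -33/593]
x' = x̄ + K·y = [1520/593, 6343/4151, 2525/1186]
P' = (I − K·H)·P̄ = [1150/593 228/593 2346/593; 228/593 1752/4151 -33/593; 2346/593 -33/593 15051/1186]

x' = [1520/593, 6343/4151, 2525/1186]
P' = [1150/593 228/593 2346/593; 228/593 1752/4151 -33/593; 2346/593 -33/593 15051/1186]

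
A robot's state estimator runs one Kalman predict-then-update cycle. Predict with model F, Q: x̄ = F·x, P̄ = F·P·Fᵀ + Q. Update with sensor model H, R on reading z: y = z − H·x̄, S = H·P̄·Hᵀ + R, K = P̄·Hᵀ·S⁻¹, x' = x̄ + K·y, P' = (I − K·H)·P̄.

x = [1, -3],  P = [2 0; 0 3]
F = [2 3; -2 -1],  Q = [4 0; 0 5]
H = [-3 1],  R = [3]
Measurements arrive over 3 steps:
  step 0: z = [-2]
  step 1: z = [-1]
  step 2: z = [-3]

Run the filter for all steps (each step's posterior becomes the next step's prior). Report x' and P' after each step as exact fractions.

step 0: x' = [-11/59, -142/59], P' = [113/118 477/236; 477/236 3063/472]
step 1: x' = [17857/254318, -181943/254318], P' = [98129/127159 368631/254318; 368631/254318 603147/127159]
step 2: x' = [1376939/1815722, -2502009/3631444], P' = [700307/907861 2632185/1815722; 2632185/1815722 482401569/101680432]

step 0: x̄ = F·x = [-7, 1]
step 0: P̄ = F·P·Fᵀ + Q = [39 -17; -17 16]
step 0: y = z − H·x̄ = [-24]
step 0: S = H·P̄·Hᵀ + R = [472]
step 0: K = P̄·Hᵀ·S⁻¹ = [-67/236; 67/472]
step 0: x' = x̄ + K·y = [-11/59, -142/59]
step 0: P' = (I − K·H)·P̄ = [113/118 477/236; 477/236 3063/472]
step 1: x̄ = F·x = [-448/59, 164/59]
step 1: P̄ = F·P·Fᵀ + Q = [42711/472 -18629/472; -18629/472 11047/472]
step 1: y = z − H·x̄ = [-1567/59]
step 1: S = H·P̄·Hᵀ + R = [127159/118]
step 1: K = P̄·Hᵀ·S⁻¹ = [-73381/254318; 33467/254318]
step 1: x' = x̄ + K·y = [17857/254318, -181943/254318]
step 1: P' = (I − K·H)·P̄ = [98129/127159 368631/254318; 368631/254318 603147/127159]
step 2: x̄ = F·x = [-510115/254318, 146229/254318]
step 2: P̄ = F·P·Fᵀ + Q = [8541261/127159 -3676481/127159; -3676481/127159 2368720/127159]
step 2: y = z − H·x̄ = [-1219764/127159]
step 2: S = H·P̄·Hᵀ + R = [101680432/127159]
step 2: K = P̄·Hᵀ·S⁻¹ = [-523219/1815722; 13398163/101680432]
step 2: x' = x̄ + K·y = [1376939/1815722, -2502009/3631444]
step 2: P' = (I − K·H)·P̄ = [700307/907861 2632185/1815722; 2632185/1815722 482401569/101680432]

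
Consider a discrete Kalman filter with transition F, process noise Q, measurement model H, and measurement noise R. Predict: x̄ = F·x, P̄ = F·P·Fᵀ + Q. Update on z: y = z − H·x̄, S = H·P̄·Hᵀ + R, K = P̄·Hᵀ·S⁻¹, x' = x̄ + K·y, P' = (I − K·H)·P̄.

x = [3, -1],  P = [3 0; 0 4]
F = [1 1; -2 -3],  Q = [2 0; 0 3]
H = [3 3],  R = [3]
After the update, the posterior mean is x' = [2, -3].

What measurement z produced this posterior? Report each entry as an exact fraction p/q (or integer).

z = [-3]

x̄ = F·x = [2, -3]
P̄ = F·P·Fᵀ + Q = [9 -18; -18 51]
S = H·P̄·Hᵀ + R = [219]
K = P̄·Hᵀ·S⁻¹ = [-9/73; 33/73]
x' − x̄ = [0, 0] = K·y
y = (KᵀK)⁻¹·Kᵀ·(x' − x̄) = [0]
z = y + H·x̄ = [0] + [-3] = [-3]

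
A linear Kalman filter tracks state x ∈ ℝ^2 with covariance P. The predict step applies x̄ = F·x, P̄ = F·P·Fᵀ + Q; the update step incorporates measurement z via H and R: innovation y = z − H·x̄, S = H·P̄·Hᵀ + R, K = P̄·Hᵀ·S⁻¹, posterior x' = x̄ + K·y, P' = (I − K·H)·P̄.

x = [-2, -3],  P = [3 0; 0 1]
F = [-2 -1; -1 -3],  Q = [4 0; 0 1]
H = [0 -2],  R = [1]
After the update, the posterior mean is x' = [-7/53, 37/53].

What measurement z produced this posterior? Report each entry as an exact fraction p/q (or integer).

z = [-1]

x̄ = F·x = [7, 11]
P̄ = F·P·Fᵀ + Q = [17 9; 9 13]
S = H·P̄·Hᵀ + R = [53]
K = P̄·Hᵀ·S⁻¹ = [-18/53; -26/53]
x' − x̄ = [-378/53, -546/53] = K·y
y = (KᵀK)⁻¹·Kᵀ·(x' − x̄) = [21]
z = y + H·x̄ = [21] + [-22] = [-1]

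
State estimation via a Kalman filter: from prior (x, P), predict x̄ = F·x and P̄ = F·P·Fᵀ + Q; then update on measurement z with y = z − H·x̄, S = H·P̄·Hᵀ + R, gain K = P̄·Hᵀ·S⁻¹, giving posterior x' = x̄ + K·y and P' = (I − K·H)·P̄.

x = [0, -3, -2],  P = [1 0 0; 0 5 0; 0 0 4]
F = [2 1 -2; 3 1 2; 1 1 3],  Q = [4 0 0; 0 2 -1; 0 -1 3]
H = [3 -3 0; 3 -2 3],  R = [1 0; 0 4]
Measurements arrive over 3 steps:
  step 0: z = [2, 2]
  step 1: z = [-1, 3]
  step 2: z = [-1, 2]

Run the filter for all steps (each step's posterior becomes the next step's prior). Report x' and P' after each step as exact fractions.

step 0: x' = [243/736, -519/1472, -1/46], P' = [46715/6624 92849/13248 -883/414; 92849/13248 187475/26496 -1693/828; -883/414 -1693/828 232/207]
step 1: x' = [149715777/82824911, 708334605/331299644, 100325445/165649822], P' = [4211552105/331299644 4212121717/331299644 -1214329427/331299644; 4212121717/331299644 2124581125/165649822 -1190474445/331299644; -1214329427/331299644 -1190474445/331299644 503210229/331299644]
step 2: x' = [-100554186906299/112072198546040, -58740621868863/112072198546040, 140704637326233/112072198546040], P' = [1483086855673293/112072198546040 1483987033693241/112072198546040 -425976245561711/112072198546040; 1483987033693241/112072198546040 1497227181534957/112072198546040 -418109549584707/112072198546040; -425976245561711/112072198546040 -418109549584707/112072198546040 174118512463077/112072198546040]

step 0: x̄ = F·x = [1, -7, -9]
step 0: P̄ = F·P·Fᵀ + Q = [29 -5 -17; -5 32 31; -17 31 45]
step 0: y = z − H·x̄ = [-22, 12]
step 0: S = H·P̄·Hᵀ + R = [640 96; 96 180]
step 0: K = P̄·Hᵀ·S⁻¹ = [581/4416 307/1656; -1777/8832 613/3312; -73/276 109/414]
step 0: x' = x̄ + K·y = [243/736, -519/1472, -1/46]
step 0: P' = (I − K·H)·P̄ = [46715/6624 92849/13248 -883/414; 92849/13248 187475/26496 -1693/828; -883/414 -1693/828 232/207]
step 1: x̄ = F·x = [517/1472, 875/1472, -129/1472]
step 1: P̄ = F·P·Fᵀ + Q = [2571275/26496 2231365/26496 73321/2944; 2231365/26496 2260331/26496 83335/2944; 73321/2944 83335/2944 47595/2944]
step 1: y = z − H·x̄ = [-199/736, 2501/736]
step 1: S = H·P̄·Hᵀ + R = [92955/736 201821/2208; 201821/2208 3061355/6624]
step 1: K = P̄·Hᵀ·S⁻¹ = [-427209/82824911 70928075/165649822; -111121599/331299644 141654329/331299644; -35782473/165649822 15474456/82824911]
step 1: x' = x̄ + K·y = [149715777/82824911, 708334605/331299644, 100325445/165649822]
step 1: P' = (I − K·H)·P̄ = [4211552105/331299644 4212121717/331299644 -1214329427/331299644; 4212121717/331299644 2124581125/165649822 -1190474445/331299644; -1214329427/331299644 -1190474445/331299644 503210229/331299644]
step 2: x̄ = F·x = [1504759041/331299644, 2906225709/331299644, 1909150383/331299644]
step 2: P̄ = F·P·Fᵀ + Q = [27879215113/165649822 50994901403/331299644 4060394521/82824911; 50994901403/331299644 50767450797/331299644 17110271241/331299644; 4060394521/82824911 17110271241/331299644 3989462775/165649822]
step 2: y = z − H·x̄ = [968275090/82824911, -1883338783/165649822]
step 2: S = H·P̄·Hᵀ + R = [41156003597/331299644 16844408679/165649822; 16844408679/165649822 63279384383/82824911]
step 2: K = P̄·Hᵀ·S⁻¹ = [-675133514961/28018049636510 25419720368533/56036099273020; -9930110881287/28018049636510 25397261156961/56036099273020; -5900021982753/28018049636510 10080737484189/56036099273020]
step 2: x' = x̄ + K·y = [-100554186906299/112072198546040, -58740621868863/112072198546040, 140704637326233/112072198546040]
step 2: P' = (I − K·H)·P̄ = [1483086855673293/112072198546040 1483987033693241/112072198546040 -425976245561711/112072198546040; 1483987033693241/112072198546040 1497227181534957/112072198546040 -418109549584707/112072198546040; -425976245561711/112072198546040 -418109549584707/112072198546040 174118512463077/112072198546040]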